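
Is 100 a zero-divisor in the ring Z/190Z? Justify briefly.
YES

gcd(100, 190) = 10 > 1, so 100 is not a unit in Z/190Z. In Z/nZ every nonzero non-unit is a zero-divisor: explicitly, take b = 190/gcd = 19 ≠ 0 (mod 190); then 100·19 = 1900 = 10·190, i.e. 100·19 ≡ 0 (mod 190). So 100 is a zero-divisor.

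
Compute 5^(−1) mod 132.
5^(−1) ≡ 53 (mod 132)

Apply the extended Euclidean algorithm to (132, 5), tracking rows (r, s, t) with s·132 + t·5 = r. Each division r_prev = q·r_cur + r_new produces the new row as (previous row) − q·(current row):
  row A: (132, 1, 0)   [1·132 + 0·5 = 132]
  row B: (5, 0, 1)   [0·132 + 1·5 = 5]
  132 = 26·5 + 2   → row C = row A − 26·row B = (2, 1, −26)   [check: 1·132 − 26·5 = 2]
  5 = 2·2 + 1   → row D = row B − 2·row C = (1, −2, 53)   [check: −2·132 + 53·5 = 1]
  2 = 2·1 + 0   → remainder 0, stop. gcd = 1 (last nonzero row D).
The gcd is 1, so 5 is invertible mod 132. The last nonzero row gives −2·132 + 53·5 = 1, so t = 53. So 5^(−1) ≡ 53 (mod 132). Verify: 5 · 53 = 265 ≡ 1 (mod 132). ✓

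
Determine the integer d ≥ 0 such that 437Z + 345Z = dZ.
(437, 345) = (23); d = 23

In the PID Z, (a, b) is generated by gcd(a, b). Compute gcd(437, 345) with the extended Euclidean algorithm, tracking rows (r, s, t) with s·437 + t·345 = r:
  row A: (437, 1, 0)   [1·437 + 0·345 = 437]
  row B: (345, 0, 1)   [0·437 + 1·345 = 345]
  437 = 1·345 + 92   → row C = row A − 1·row B = (92, 1, −1)   [check: 1·437 − 1·345 = 92]
  345 = 3·92 + 69   → row D = row B − 3·row C = (69, −3, 4)   [check: −3·437 + 4·345 = 69]
  92 = 1·69 + 23   → row E = row C − 1·row D = (23, 4, −5)   [check: 4·437 − 5·345 = 23]
  69 = 3·23 + 0   → remainder 0, stop. gcd = 23 (last nonzero row E).
So gcd(437, 345) = 23, with Bézout identity 4·437 − 5·345 = 23. Containment (⊇): the Bézout identity exhibits 23 as an element of (437, 345), giving (23) ⊆ (437, 345). Containment (⊆): since 23 | 437 and 23 | 345 (437 = 23·19, 345 = 23·15), every Z-linear combination of 437 and 345 is divisible by 23, so (437, 345) ⊆ (23). Therefore (437, 345) = (23), d = 23.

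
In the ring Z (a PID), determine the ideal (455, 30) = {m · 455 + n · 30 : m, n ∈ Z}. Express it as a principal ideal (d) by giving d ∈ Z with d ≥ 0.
(455, 30) = (5); d = 5

In the PID Z, (a, b) is generated by gcd(a, b). Compute gcd(455, 30) with the extended Euclidean algorithm, tracking rows (r, s, t) with s·455 + t·30 = r:
  row A: (455, 1, 0)   [1·455 + 0·30 = 455]
  row B: (30, 0, 1)   [0·455 + 1·30 = 30]
  455 = 15·30 + 5   → row C = row A − 15·row B = (5, 1, −15)   [check: 1·455 − 15·30 = 5]
  30 = 6·5 + 0   → remainder 0, stop. gcd = 5 (last nonzero row C).
So gcd(455, 30) = 5, with Bézout identity 1·455 − 15·30 = 5. Containment (⊇): the Bézout identity exhibits 5 as an element of (455, 30), giving (5) ⊆ (455, 30). Containment (⊆): since 5 | 455 and 5 | 30 (455 = 5·91, 30 = 5·6), every Z-linear combination of 455 and 30 is divisible by 5, so (455, 30) ⊆ (5). Therefore (455, 30) = (5), d = 5.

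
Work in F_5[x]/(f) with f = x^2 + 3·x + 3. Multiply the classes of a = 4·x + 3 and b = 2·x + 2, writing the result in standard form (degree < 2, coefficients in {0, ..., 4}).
a · b ≡ 2 (mod f(x))

Multiply as integer polynomials: a · b = 8·x^2 + 14·x + 6. Reducing coefficients mod 5: a · b ≡ 3·x^2 + 4·x + 1. Now divide by f(x) = x^2 + 3·x + 3 in F_5[x], eliminating the leading term at each step:
  leading term 3·x^2: subtract (3)·f(x) = 3·x^2 + 4·x + 4, leaving 2 (coefficients mod 5)
The degree is now < 2, so this is the remainder. Hence a · b ≡ 2 in F_5[x]/(f).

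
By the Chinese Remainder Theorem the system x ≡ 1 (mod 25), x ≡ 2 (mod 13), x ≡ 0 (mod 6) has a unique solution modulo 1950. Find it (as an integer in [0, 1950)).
x ≡ 1926 (mod 1950); the representative in [0, 1950) is 1926

The moduli 25, 13, 6 are pairwise coprime, so by the CRT there is a unique solution mod 25·13·6 = 1950.
Solve by successive substitution. Start with x ≡ 1 (mod 25).
  Combine with x ≡ 2 (mod 13): write x = 1 + 25·t and require 1 + 25·t ≡ 2 (mod 13), i.e. 25·t ≡ 2 − 1 ≡ 1 (mod 13). Since 25^(−1) ≡ 12 (mod 13) (25 ≡ 12 (mod 13)), t ≡ 12·1 ≡ 12 (mod 13). So x ≡ 1 + 25·12 = 301 (mod 325).
  Combine with x ≡ 0 (mod 6): write x = 301 + 325·t and require 301 + 325·t ≡ 0 (mod 6), i.e. 325·t ≡ 0 − 301 ≡ 5 (mod 6). Since 325^(−1) ≡ 1 (mod 6) (325 ≡ 1 (mod 6)), t ≡ 1·5 ≡ 5 (mod 6). So x ≡ 301 + 325·5 = 1926 (mod 1950).
Unique solution in [0, 1950): x = 1926.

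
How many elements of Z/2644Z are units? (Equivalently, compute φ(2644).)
An element a ∈ Z/2644Z is a unit iff gcd(a, 2644) = 1, so the number of units is φ(2644). φ is multiplicative, with φ(p^e) = p^e − p^(e−1). Factorise 2644 = 2^2 · 661. Then
  φ(2644) = (2^2 − 2^1) · (661 − 1) = 2 · 660 = 1320.

Final answer: Z/2644Z has φ(2644) = 1320 units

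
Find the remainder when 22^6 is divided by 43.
41

Use repeated squaring. Binary(6) = 110. Walk through the bits of the exponent 6 left-to-right: at each bit after the leading one, square the running value, then multiply by 22 if the bit is 1 (always reducing mod 43):
  bit 1 = 1 (leading): start with 22.
  bit 2 = 1: square 22^2 = 484 ≡ 11; bit is 1, so multiply 11·22 = 242 ≡ 27 (mod 43).
  bit 3 = 0: square 27^2 = 729 ≡ 41 (mod 43).
Final value: 22^6 ≡ 41 (mod 43).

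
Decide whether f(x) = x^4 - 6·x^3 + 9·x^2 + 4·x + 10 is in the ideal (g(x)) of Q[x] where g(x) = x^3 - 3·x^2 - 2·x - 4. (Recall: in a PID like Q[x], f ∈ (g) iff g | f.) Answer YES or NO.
In Q[x] the ideal (g) consists of all multiples of g, so f ∈ (g) iff g | f, i.e. iff the remainder of f on division by g is 0. Divide f by g (g is monic, so eliminate the leading term of the running remainder at each step):
  leading term x^4: subtract (x)·g(x) = x^4 - 3·x^3 - 2·x^2 - 4·x, leaving -3·x^3 + 11·x^2 + 8·x + 10
  leading term -3·x^3: subtract (-3)·g(x) = -3·x^3 + 9·x^2 + 6·x + 12, leaving 2·x^2 + 2·x - 2
The remainder r(x) = 2·x^2 + 2·x - 2 ≠ 0 (and deg r < deg g), so g ∤ f, i.e. f ∉ (g).

Final answer: NO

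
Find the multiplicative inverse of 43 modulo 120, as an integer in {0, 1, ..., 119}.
43^(−1) ≡ 67 (mod 120)

Apply the extended Euclidean algorithm to (120, 43), tracking rows (r, s, t) with s·120 + t·43 = r. Each division r_prev = q·r_cur + r_new produces the new row as (previous row) − q·(current row):
  row A: (120, 1, 0)   [1·120 + 0·43 = 120]
  row B: (43, 0, 1)   [0·120 + 1·43 = 43]
  120 = 2·43 + 34   → row C = row A − 2·row B = (34, 1, −2)   [check: 1·120 − 2·43 = 34]
  43 = 1·34 + 9   → row D = row B − 1·row C = (9, −1, 3)   [check: −1·120 + 3·43 = 9]
  34 = 3·9 + 7   → row E = row C − 3·row D = (7, 4, −11)   [check: 4·120 − 11·43 = 7]
  9 = 1·7 + 2   → row F = row D − 1·row E = (2, −5, 14)   [check: −5·120 + 14·43 = 2]
  7 = 3·2 + 1   → row G = row E − 3·row F = (1, 19, −53)   [check: 19·120 − 53·43 = 1]
  2 = 2·1 + 0   → remainder 0, stop. gcd = 1 (last nonzero row G).
The gcd is 1, so 43 is invertible mod 120. The last nonzero row gives 19·120 − 53·43 = 1, so t = −53. So 43^(−1) ≡ −53 ≡ 67 (mod 120). Verify: 43 · 67 = 2881 ≡ 1 (mod 120). ✓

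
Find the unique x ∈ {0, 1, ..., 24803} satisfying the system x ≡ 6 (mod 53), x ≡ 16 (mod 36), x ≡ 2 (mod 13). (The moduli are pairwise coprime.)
x ≡ 20464 (mod 24804); the representative in [0, 24804) is 20464

The moduli 53, 36, 13 are pairwise coprime, so by the CRT there is a unique solution mod 53·36·13 = 24804.
Solve by successive substitution. Start with x ≡ 6 (mod 53).
  Combine with x ≡ 16 (mod 36): write x = 6 + 53·t and require 6 + 53·t ≡ 16 (mod 36), i.e. 53·t ≡ 16 − 6 ≡ 10 (mod 36). Since 53^(−1) ≡ 17 (mod 36) (53 ≡ 17 (mod 36)), t ≡ 17·10 ≡ 26 (mod 36). So x ≡ 6 + 53·26 = 1384 (mod 1908).
  Combine with x ≡ 2 (mod 13): write x = 1384 + 1908·t and require 1384 + 1908·t ≡ 2 (mod 13), i.e. 1908·t ≡ 2 − 1384 ≡ 9 (mod 13). Since 1908^(−1) ≡ 4 (mod 13) (1908 ≡ 10 (mod 13)), t ≡ 4·9 ≡ 10 (mod 13). So x ≡ 1384 + 1908·10 = 20464 (mod 24804).
Unique solution in [0, 24804): x = 20464.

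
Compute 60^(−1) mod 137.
Apply the extended Euclidean algorithm to (137, 60), tracking rows (r, s, t) with s·137 + t·60 = r. Each division r_prev = q·r_cur + r_new produces the new row as (previous row) − q·(current row):
  row A: (137, 1, 0)   [1·137 + 0·60 = 137]
  row B: (60, 0, 1)   [0·137 + 1·60 = 60]
  137 = 2·60 + 17   → row C = row A − 2·row B = (17, 1, −2)   [check: 1·137 − 2·60 = 17]
  60 = 3·17 + 9   → row D = row B − 3·row C = (9, −3, 7)   [check: −3·137 + 7·60 = 9]
  17 = 1·9 + 8   → row E = row C − 1·row D = (8, 4, −9)   [check: 4·137 − 9·60 = 8]
  9 = 1·8 + 1   → row F = row D − 1·row E = (1, −7, 16)   [check: −7·137 + 16·60 = 1]
  8 = 8·1 + 0   → remainder 0, stop. gcd = 1 (last nonzero row F).
The gcd is 1, so 60 is invertible mod 137. The last nonzero row gives −7·137 + 16·60 = 1, so t = 16. So 60^(−1) ≡ 16 (mod 137). Verify: 60 · 16 = 960 ≡ 1 (mod 137). ✓

Final answer: 60^(−1) ≡ 16 (mod 137)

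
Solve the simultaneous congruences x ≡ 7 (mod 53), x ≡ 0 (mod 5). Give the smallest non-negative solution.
x ≡ 60 (mod 265); the representative in [0, 265) is 60

The moduli 53, 5 are pairwise coprime, so by the CRT there is a unique solution mod 53·5 = 265.
Solve by successive substitution. Start with x ≡ 7 (mod 53).
  Combine with x ≡ 0 (mod 5): write x = 7 + 53·t and require 7 + 53·t ≡ 0 (mod 5), i.e. 53·t ≡ 0 − 7 ≡ 3 (mod 5). Since 53^(−1) ≡ 2 (mod 5) (53 ≡ 3 (mod 5)), t ≡ 2·3 ≡ 1 (mod 5). So x ≡ 7 + 53·1 = 60 (mod 265).
Unique solution in [0, 265): x = 60.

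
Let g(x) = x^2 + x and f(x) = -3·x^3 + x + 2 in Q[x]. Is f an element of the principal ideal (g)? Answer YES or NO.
In Q[x] the ideal (g) consists of all multiples of g, so f ∈ (g) iff g | f, i.e. iff the remainder of f on division by g is 0. Divide f by g (g is monic, so eliminate the leading term of the running remainder at each step):
  leading term -3·x^3: subtract (-3·x)·g(x) = -3·x^3 - 3·x^2, leaving 3·x^2 + x + 2
  leading term 3·x^2: subtract (3)·g(x) = 3·x^2 + 3·x, leaving 2 - 2·x
The remainder r(x) = 2 - 2·x ≠ 0 (and deg r < deg g), so g ∤ f, i.e. f ∉ (g).

Final answer: NO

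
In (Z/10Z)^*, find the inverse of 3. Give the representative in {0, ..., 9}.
Apply the extended Euclidean algorithm to (10, 3), tracking rows (r, s, t) with s·10 + t·3 = r. Each division r_prev = q·r_cur + r_new produces the new row as (previous row) − q·(current row):
  row A: (10, 1, 0)   [1·10 + 0·3 = 10]
  row B: (3, 0, 1)   [0·10 + 1·3 = 3]
  10 = 3·3 + 1   → row C = row A − 3·row B = (1, 1, −3)   [check: 1·10 − 3·3 = 1]
  3 = 3·1 + 0   → remainder 0, stop. gcd = 1 (last nonzero row C).
The gcd is 1, so 3 is invertible mod 10. The last nonzero row gives 1·10 − 3·3 = 1, so t = −3. So 3^(−1) ≡ −3 ≡ 7 (mod 10). Verify: 3 · 7 = 21 ≡ 1 (mod 10). ✓

Final answer: 3^(−1) ≡ 7 (mod 10)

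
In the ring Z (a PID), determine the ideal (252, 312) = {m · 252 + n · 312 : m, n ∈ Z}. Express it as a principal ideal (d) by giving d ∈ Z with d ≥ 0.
(252, 312) = (12); d = 12

In the PID Z, (a, b) is generated by gcd(a, b). Compute gcd(312, 252) with the extended Euclidean algorithm, tracking rows (r, s, t) with s·312 + t·252 = r:
  row A: (312, 1, 0)   [1·312 + 0·252 = 312]
  row B: (252, 0, 1)   [0·312 + 1·252 = 252]
  312 = 1·252 + 60   → row C = row A − 1·row B = (60, 1, −1)   [check: 1·312 − 1·252 = 60]
  252 = 4·60 + 12   → row D = row B − 4·row C = (12, −4, 5)   [check: −4·312 + 5·252 = 12]
  60 = 5·12 + 0   → remainder 0, stop. gcd = 12 (last nonzero row D).
So gcd(252, 312) = 12, with Bézout identity −4·312 + 5·252 = 12. Containment (⊇): the Bézout identity exhibits 12 as an element of (252, 312), giving (12) ⊆ (252, 312). Containment (⊆): since 12 | 252 and 12 | 312 (252 = 12·21, 312 = 12·26), every Z-linear combination of 252 and 312 is divisible by 12, so (252, 312) ⊆ (12). Therefore (252, 312) = (12), d = 12.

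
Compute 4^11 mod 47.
Use repeated squaring. Binary(11) = 1011. Walk through the bits of the exponent 11 left-to-right: at each bit after the leading one, square the running value, then multiply by 4 if the bit is 1 (always reducing mod 47):
  bit 1 = 1 (leading): start with 4.
  bit 2 = 0: square 4^2 = 16 (mod 47).
  bit 3 = 1: square 16^2 = 256 ≡ 21; bit is 1, so multiply 21·4 = 84 ≡ 37 (mod 47).
  bit 4 = 1: square 37^2 = 1369 ≡ 6; bit is 1, so multiply 6·4 = 24 (mod 47).
Final value: 4^11 ≡ 24 (mod 47).

Final answer: 24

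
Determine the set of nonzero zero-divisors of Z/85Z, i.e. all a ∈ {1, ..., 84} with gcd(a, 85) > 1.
nonzero zero-divisors of Z/85Z = {5, 10, 15, 17, 20, 25, 30, 34, 35, 40, 45, 50, 51, 55, 60, 65, 68, 70, 75, 80}

An element a ∈ Z/85Z (with a ≠ 0) is a zero-divisor iff gcd(a, 85) > 1 (because a is a unit precisely when gcd(a, n) = 1, and in Z/nZ every nonzero, non-unit element is a zero-divisor). Scan a = 1, ..., 84 and keep those with gcd(a, 85) > 1:
  gcd(5, 85) = 5, gcd(10, 85) = 5, gcd(15, 85) = 5, gcd(17, 85) = 17, gcd(20, 85) = 5, gcd(25, 85) = 5, gcd(30, 85) = 5, gcd(34, 85) = 17, gcd(35, 85) = 5, gcd(40, 85) = 5, gcd(45, 85) = 5, gcd(50, 85) = 5, gcd(51, 85) = 17, gcd(55, 85) = 5, gcd(60, 85) = 5, gcd(65, 85) = 5, gcd(68, 85) = 17, gcd(70, 85) = 5, gcd(75, 85) = 5, gcd(80, 85) = 5.
All other a ∈ {1, ..., 84} have gcd(a, 85) = 1 and are units. So the nonzero zero-divisors are exactly the 20 values of a appearing in this scan.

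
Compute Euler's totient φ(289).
φ(289) = 272

φ is multiplicative, with φ(p^e) = p^e − p^(e−1). Factorise 289 = 17^2. Then
  φ(289) = (17^2 − 17^1) = 272 = 272.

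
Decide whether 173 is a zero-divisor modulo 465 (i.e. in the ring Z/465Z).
NO

gcd(173, 465) = 1, so 173 is a unit in Z/465Z (it has a multiplicative inverse). A unit cannot be a zero-divisor: if 173·b ≡ 0 then multiplying both sides by 173^(−1) gives b ≡ 0. So 173 is not a zero-divisor.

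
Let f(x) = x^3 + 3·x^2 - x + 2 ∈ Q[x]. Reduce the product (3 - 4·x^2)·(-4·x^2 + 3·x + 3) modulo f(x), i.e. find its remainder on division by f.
First multiply in Q[x] without reducing: a · b = 16·x^4 - 12·x^3 - 24·x^2 + 9·x + 9. Now divide by f(x) = x^3 + 3·x^2 - x + 2, eliminating the leading term at each step:
  leading term 16·x^4: subtract (16·x)·f(x) = 16·x^4 + 48·x^3 - 16·x^2 + 32·x, leaving -60·x^3 - 8·x^2 - 23·x + 9
  leading term -60·x^3: subtract (-60)·f(x) = -60·x^3 - 180·x^2 + 60·x - 120, leaving 172·x^2 - 83·x + 129
The degree is now < 3, so this is the remainder. Hence a · b ≡ 172·x^2 - 83·x + 129 in Q[x]/(f).

Final answer: a · b ≡ 172·x^2 - 83·x + 129 (mod f(x))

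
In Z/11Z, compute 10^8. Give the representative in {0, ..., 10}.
1

Use repeated squaring. Binary(8) = 1000. Walk through the bits of the exponent 8 left-to-right: at each bit after the leading one, square the running value, then multiply by 10 if the bit is 1 (always reducing mod 11):
  bit 1 = 1 (leading): start with 10.
  bit 2 = 0: square 10^2 = 100 ≡ 1 (mod 11).
  bit 3 = 0: square 1^2 = 1 (mod 11).
  bit 4 = 0: square 1^2 = 1 (mod 11).
Final value: 10^8 ≡ 1 (mod 11).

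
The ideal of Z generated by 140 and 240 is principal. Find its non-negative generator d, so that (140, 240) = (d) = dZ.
(140, 240) = (20); d = 20

In the PID Z, (a, b) is generated by gcd(a, b). Compute gcd(240, 140) with the extended Euclidean algorithm, tracking rows (r, s, t) with s·240 + t·140 = r:
  row A: (240, 1, 0)   [1·240 + 0·140 = 240]
  row B: (140, 0, 1)   [0·240 + 1·140 = 140]
  240 = 1·140 + 100   → row C = row A − 1·row B = (100, 1, −1)   [check: 1·240 − 1·140 = 100]
  140 = 1·100 + 40   → row D = row B − 1·row C = (40, −1, 2)   [check: −1·240 + 2·140 = 40]
  100 = 2·40 + 20   → row E = row C − 2·row D = (20, 3, −5)   [check: 3·240 − 5·140 = 20]
  40 = 2·20 + 0   → remainder 0, stop. gcd = 20 (last nonzero row E).
So gcd(140, 240) = 20, with Bézout identity 3·240 − 5·140 = 20. Containment (⊇): the Bézout identity exhibits 20 as an element of (140, 240), giving (20) ⊆ (140, 240). Containment (⊆): since 20 | 140 and 20 | 240 (140 = 20·7, 240 = 20·12), every Z-linear combination of 140 and 240 is divisible by 20, so (140, 240) ⊆ (20). Therefore (140, 240) = (20), d = 20.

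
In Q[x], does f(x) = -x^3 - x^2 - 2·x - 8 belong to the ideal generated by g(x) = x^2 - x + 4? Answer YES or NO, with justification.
YES

In Q[x] the ideal (g) consists of all multiples of g, so f ∈ (g) iff g | f, i.e. iff the remainder of f on division by g is 0. Divide f by g (g is monic, so eliminate the leading term of the running remainder at each step):
  leading term -x^3: subtract (-x)·g(x) = -x^3 + x^2 - 4·x, leaving -2·x^2 + 2·x - 8
  leading term -2·x^2: subtract (-2)·g(x) = -2·x^2 + 2·x - 8, leaving 0
The remainder is 0, so f(x) = g(x) · h(x) with h(x) = -x - 2. Hence g | f, i.e. f ∈ (g).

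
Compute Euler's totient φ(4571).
φ(4571) = 3912

φ is multiplicative, with φ(p^e) = p^e − p^(e−1). Factorise 4571 = 7 · 653. Then
  φ(4571) = (7 − 1) · (653 − 1) = 6 · 652 = 3912.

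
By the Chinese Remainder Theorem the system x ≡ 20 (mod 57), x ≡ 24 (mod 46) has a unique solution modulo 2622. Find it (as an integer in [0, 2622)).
x ≡ 2186 (mod 2622); the representative in [0, 2622) is 2186

The moduli 57, 46 are pairwise coprime, so by the CRT there is a unique solution mod 57·46 = 2622.
Solve by successive substitution. Start with x ≡ 20 (mod 57).
  Combine with x ≡ 24 (mod 46): write x = 20 + 57·t and require 20 + 57·t ≡ 24 (mod 46), i.e. 57·t ≡ 24 − 20 ≡ 4 (mod 46). Since 57^(−1) ≡ 21 (mod 46) (57 ≡ 11 (mod 46)), t ≡ 21·4 ≡ 38 (mod 46). So x ≡ 20 + 57·38 = 2186 (mod 2622).
Unique solution in [0, 2622): x = 2186.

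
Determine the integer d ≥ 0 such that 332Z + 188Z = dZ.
In the PID Z, (a, b) is generated by gcd(a, b). Compute gcd(332, 188) with the extended Euclidean algorithm, tracking rows (r, s, t) with s·332 + t·188 = r:
  row A: (332, 1, 0)   [1·332 + 0·188 = 332]
  row B: (188, 0, 1)   [0·332 + 1·188 = 188]
  332 = 1·188 + 144   → row C = row A − 1·row B = (144, 1, −1)   [check: 1·332 − 1·188 = 144]
  188 = 1·144 + 44   → row D = row B − 1·row C = (44, −1, 2)   [check: −1·332 + 2·188 = 44]
  144 = 3·44 + 12   → row E = row C − 3·row D = (12, 4, −7)   [check: 4·332 − 7·188 = 12]
  44 = 3·12 + 8   → row F = row D − 3·row E = (8, −13, 23)   [check: −13·332 + 23·188 = 8]
  12 = 1·8 + 4   → row G = row E − 1·row F = (4, 17, −30)   [check: 17·332 − 30·188 = 4]
  8 = 2·4 + 0   → remainder 0, stop. gcd = 4 (last nonzero row G).
So gcd(332, 188) = 4, with Bézout identity 17·332 − 30·188 = 4. Containment (⊇): the Bézout identity exhibits 4 as an element of (332, 188), giving (4) ⊆ (332, 188). Containment (⊆): since 4 | 332 and 4 | 188 (332 = 4·83, 188 = 4·47), every Z-linear combination of 332 and 188 is divisible by 4, so (332, 188) ⊆ (4). Therefore (332, 188) = (4), d = 4.

Final answer: (332, 188) = (4); d = 4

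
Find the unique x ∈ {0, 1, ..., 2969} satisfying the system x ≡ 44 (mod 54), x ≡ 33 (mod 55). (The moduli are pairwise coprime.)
The moduli 54, 55 are pairwise coprime, so by the CRT there is a unique solution mod 54·55 = 2970.
Solve by successive substitution. Start with x ≡ 44 (mod 54).
  Combine with x ≡ 33 (mod 55): write x = 44 + 54·t and require 44 + 54·t ≡ 33 (mod 55), i.e. 54·t ≡ 33 − 44 ≡ 44 (mod 55). Since 54^(−1) ≡ 54 (mod 55), t ≡ 54·44 ≡ 11 (mod 55). So x ≡ 44 + 54·11 = 638 (mod 2970).
Unique solution in [0, 2970): x = 638.

Final answer: x ≡ 638 (mod 2970); the representative in [0, 2970) is 638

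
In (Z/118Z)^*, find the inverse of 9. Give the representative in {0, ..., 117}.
Apply the extended Euclidean algorithm to (118, 9), tracking rows (r, s, t) with s·118 + t·9 = r. Each division r_prev = q·r_cur + r_new produces the new row as (previous row) − q·(current row):
  row A: (118, 1, 0)   [1·118 + 0·9 = 118]
  row B: (9, 0, 1)   [0·118 + 1·9 = 9]
  118 = 13·9 + 1   → row C = row A − 13·row B = (1, 1, −13)   [check: 1·118 − 13·9 = 1]
  9 = 9·1 + 0   → remainder 0, stop. gcd = 1 (last nonzero row C).
The gcd is 1, so 9 is invertible mod 118. The last nonzero row gives 1·118 − 13·9 = 1, so t = −13. So 9^(−1) ≡ −13 ≡ 105 (mod 118). Verify: 9 · 105 = 945 ≡ 1 (mod 118). ✓

Final answer: 9^(−1) ≡ 105 (mod 118)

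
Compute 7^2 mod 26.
Use repeated squaring. Binary(2) = 10. Walk through the bits of the exponent 2 left-to-right: at each bit after the leading one, square the running value, then multiply by 7 if the bit is 1 (always reducing mod 26):
  bit 1 = 1 (leading): start with 7.
  bit 2 = 0: square 7^2 = 49 ≡ 23 (mod 26).
Final value: 7^2 ≡ 23 (mod 26).

Final answer: 23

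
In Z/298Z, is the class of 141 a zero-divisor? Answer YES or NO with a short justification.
NO

gcd(141, 298) = 1, so 141 is a unit in Z/298Z (it has a multiplicative inverse). A unit cannot be a zero-divisor: if 141·b ≡ 0 then multiplying both sides by 141^(−1) gives b ≡ 0. So 141 is not a zero-divisor.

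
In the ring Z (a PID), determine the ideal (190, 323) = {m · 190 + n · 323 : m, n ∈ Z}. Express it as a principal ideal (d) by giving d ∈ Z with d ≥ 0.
In the PID Z, (a, b) is generated by gcd(a, b). Compute gcd(323, 190) with the extended Euclidean algorithm, tracking rows (r, s, t) with s·323 + t·190 = r:
  row A: (323, 1, 0)   [1·323 + 0·190 = 323]
  row B: (190, 0, 1)   [0·323 + 1·190 = 190]
  323 = 1·190 + 133   → row C = row A − 1·row B = (133, 1, −1)   [check: 1·323 − 1·190 = 133]
  190 = 1·133 + 57   → row D = row B − 1·row C = (57, −1, 2)   [check: −1·323 + 2·190 = 57]
  133 = 2·57 + 19   → row E = row C − 2·row D = (19, 3, −5)   [check: 3·323 − 5·190 = 19]
  57 = 3·19 + 0   → remainder 0, stop. gcd = 19 (last nonzero row E).
So gcd(190, 323) = 19, with Bézout identity 3·323 − 5·190 = 19. Containment (⊇): the Bézout identity exhibits 19 as an element of (190, 323), giving (19) ⊆ (190, 323). Containment (⊆): since 19 | 190 and 19 | 323 (190 = 19·10, 323 = 19·17), every Z-linear combination of 190 and 323 is divisible by 19, so (190, 323) ⊆ (19). Therefore (190, 323) = (19), d = 19.

Final answer: (190, 323) = (19); d = 19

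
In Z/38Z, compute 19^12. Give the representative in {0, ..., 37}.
Use repeated squaring. Binary(12) = 1100. Walk through the bits of the exponent 12 left-to-right: at each bit after the leading one, square the running value, then multiply by 19 if the bit is 1 (always reducing mod 38):
  bit 1 = 1 (leading): start with 19.
  bit 2 = 1: square 19^2 = 361 ≡ 19; bit is 1, so multiply 19·19 = 361 ≡ 19 (mod 38).
  bit 3 = 0: square 19^2 = 361 ≡ 19 (mod 38).
  bit 4 = 0: square 19^2 = 361 ≡ 19 (mod 38).
Final value: 19^12 ≡ 19 (mod 38).

Final answer: 19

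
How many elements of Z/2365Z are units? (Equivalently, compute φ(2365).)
Z/2365Z has φ(2365) = 1680 units

An element a ∈ Z/2365Z is a unit iff gcd(a, 2365) = 1, so the number of units is φ(2365). φ is multiplicative, with φ(p^e) = p^e − p^(e−1). Factorise 2365 = 5 · 11 · 43. Then
  φ(2365) = (5 − 1) · (11 − 1) · (43 − 1) = 4 · 10 · 42 = 1680.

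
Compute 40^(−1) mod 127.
40^(−1) ≡ 54 (mod 127)

Apply the extended Euclidean algorithm to (127, 40), tracking rows (r, s, t) with s·127 + t·40 = r. Each division r_prev = q·r_cur + r_new produces the new row as (previous row) − q·(current row):
  row A: (127, 1, 0)   [1·127 + 0·40 = 127]
  row B: (40, 0, 1)   [0·127 + 1·40 = 40]
  127 = 3·40 + 7   → row C = row A − 3·row B = (7, 1, −3)   [check: 1·127 − 3·40 = 7]
  40 = 5·7 + 5   → row D = row B − 5·row C = (5, −5, 16)   [check: −5·127 + 16·40 = 5]
  7 = 1·5 + 2   → row E = row C − 1·row D = (2, 6, −19)   [check: 6·127 − 19·40 = 2]
  5 = 2·2 + 1   → row F = row D − 2·row E = (1, −17, 54)   [check: −17·127 + 54·40 = 1]
  2 = 2·1 + 0   → remainder 0, stop. gcd = 1 (last nonzero row F).
The gcd is 1, so 40 is invertible mod 127. The last nonzero row gives −17·127 + 54·40 = 1, so t = 54. So 40^(−1) ≡ 54 (mod 127). Verify: 40 · 54 = 2160 ≡ 1 (mod 127). ✓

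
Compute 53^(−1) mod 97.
53^(−1) ≡ 11 (mod 97)

Apply the extended Euclidean algorithm to (97, 53), tracking rows (r, s, t) with s·97 + t·53 = r. Each division r_prev = q·r_cur + r_new produces the new row as (previous row) − q·(current row):
  row A: (97, 1, 0)   [1·97 + 0·53 = 97]
  row B: (53, 0, 1)   [0·97 + 1·53 = 53]
  97 = 1·53 + 44   → row C = row A − 1·row B = (44, 1, −1)   [check: 1·97 − 1·53 = 44]
  53 = 1·44 + 9   → row D = row B − 1·row C = (9, −1, 2)   [check: −1·97 + 2·53 = 9]
  44 = 4·9 + 8   → row E = row C − 4·row D = (8, 5, −9)   [check: 5·97 − 9·53 = 8]
  9 = 1·8 + 1   → row F = row D − 1·row E = (1, −6, 11)   [check: −6·97 + 11·53 = 1]
  8 = 8·1 + 0   → remainder 0, stop. gcd = 1 (last nonzero row F).
The gcd is 1, so 53 is invertible mod 97. The last nonzero row gives −6·97 + 11·53 = 1, so t = 11. So 53^(−1) ≡ 11 (mod 97). Verify: 53 · 11 = 583 ≡ 1 (mod 97). ✓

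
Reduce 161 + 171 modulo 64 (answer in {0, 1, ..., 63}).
12

Reduce the summands first: 161 ≡ 33, 171 ≡ 43 (mod 64), so 161 + 171 ≡ 33 + 43 (mod 64). 33 + 43 = 76; 76 = 1·64 + 12, so (161 + 171) mod 64 = 12.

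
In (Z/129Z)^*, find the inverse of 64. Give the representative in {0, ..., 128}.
Apply the extended Euclidean algorithm to (129, 64), tracking rows (r, s, t) with s·129 + t·64 = r. Each division r_prev = q·r_cur + r_new produces the new row as (previous row) − q·(current row):
  row A: (129, 1, 0)   [1·129 + 0·64 = 129]
  row B: (64, 0, 1)   [0·129 + 1·64 = 64]
  129 = 2·64 + 1   → row C = row A − 2·row B = (1, 1, −2)   [check: 1·129 − 2·64 = 1]
  64 = 64·1 + 0   → remainder 0, stop. gcd = 1 (last nonzero row C).
The gcd is 1, so 64 is invertible mod 129. The last nonzero row gives 1·129 − 2·64 = 1, so t = −2. So 64^(−1) ≡ −2 ≡ 127 (mod 129). Verify: 64 · 127 = 8128 ≡ 1 (mod 129). ✓

Final answer: 64^(−1) ≡ 127 (mod 129)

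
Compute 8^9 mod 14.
Use repeated squaring. Binary(9) = 1001. Walk through the bits of the exponent 9 left-to-right: at each bit after the leading one, square the running value, then multiply by 8 if the bit is 1 (always reducing mod 14):
  bit 1 = 1 (leading): start with 8.
  bit 2 = 0: square 8^2 = 64 ≡ 8 (mod 14).
  bit 3 = 0: square 8^2 = 64 ≡ 8 (mod 14).
  bit 4 = 1: square 8^2 = 64 ≡ 8; bit is 1, so multiply 8·8 = 64 ≡ 8 (mod 14).
Final value: 8^9 ≡ 8 (mod 14).

Final answer: 8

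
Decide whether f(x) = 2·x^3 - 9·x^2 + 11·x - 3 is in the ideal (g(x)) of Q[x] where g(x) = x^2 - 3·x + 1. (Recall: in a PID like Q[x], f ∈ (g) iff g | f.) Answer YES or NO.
YES

In Q[x] the ideal (g) consists of all multiples of g, so f ∈ (g) iff g | f, i.e. iff the remainder of f on division by g is 0. Divide f by g (g is monic, so eliminate the leading term of the running remainder at each step):
  leading term 2·x^3: subtract (2·x)·g(x) = 2·x^3 - 6·x^2 + 2·x, leaving -3·x^2 + 9·x - 3
  leading term -3·x^2: subtract (-3)·g(x) = -3·x^2 + 9·x - 3, leaving 0
The remainder is 0, so f(x) = g(x) · h(x) with h(x) = 2·x - 3. Hence g | f, i.e. f ∈ (g).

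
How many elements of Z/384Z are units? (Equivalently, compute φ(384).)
Z/384Z has φ(384) = 128 units

An element a ∈ Z/384Z is a unit iff gcd(a, 384) = 1, so the number of units is φ(384). φ is multiplicative, with φ(p^e) = p^e − p^(e−1). Factorise 384 = 2^7 · 3. Then
  φ(384) = (2^7 − 2^6) · (3 − 1) = 64 · 2 = 128.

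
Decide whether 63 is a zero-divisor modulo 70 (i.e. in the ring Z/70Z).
gcd(63, 70) = 7 > 1, so 63 is not a unit in Z/70Z. In Z/nZ every nonzero non-unit is a zero-divisor: explicitly, take b = 70/gcd = 10 ≠ 0 (mod 70); then 63·10 = 630 = 9·70, i.e. 63·10 ≡ 0 (mod 70). So 63 is a zero-divisor.

Final answer: YES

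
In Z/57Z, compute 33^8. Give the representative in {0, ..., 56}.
Use repeated squaring. Binary(8) = 1000. Walk through the bits of the exponent 8 left-to-right: at each bit after the leading one, square the running value, then multiply by 33 if the bit is 1 (always reducing mod 57):
  bit 1 = 1 (leading): start with 33.
  bit 2 = 0: square 33^2 = 1089 ≡ 6 (mod 57).
  bit 3 = 0: square 6^2 = 36 (mod 57).
  bit 4 = 0: square 36^2 = 1296 ≡ 42 (mod 57).
Final value: 33^8 ≡ 42 (mod 57).

Final answer: 42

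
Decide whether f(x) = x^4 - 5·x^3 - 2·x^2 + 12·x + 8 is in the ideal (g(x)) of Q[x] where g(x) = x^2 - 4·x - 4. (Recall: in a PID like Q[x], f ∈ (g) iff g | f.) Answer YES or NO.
In Q[x] the ideal (g) consists of all multiples of g, so f ∈ (g) iff g | f, i.e. iff the remainder of f on division by g is 0. Divide f by g (g is monic, so eliminate the leading term of the running remainder at each step):
  leading term x^4: subtract (x^2)·g(x) = x^4 - 4·x^3 - 4·x^2, leaving -x^3 + 2·x^2 + 12·x + 8
  leading term -x^3: subtract (-x)·g(x) = -x^3 + 4·x^2 + 4·x, leaving -2·x^2 + 8·x + 8
  leading term -2·x^2: subtract (-2)·g(x) = -2·x^2 + 8·x + 8, leaving 0
The remainder is 0, so f(x) = g(x) · h(x) with h(x) = x^2 - x - 2. Hence g | f, i.e. f ∈ (g).

Final answer: YES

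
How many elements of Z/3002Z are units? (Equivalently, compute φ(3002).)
Z/3002Z has φ(3002) = 1404 units

An element a ∈ Z/3002Z is a unit iff gcd(a, 3002) = 1, so the number of units is φ(3002). φ is multiplicative, with φ(p^e) = p^e − p^(e−1). Factorise 3002 = 2 · 19 · 79. Then
  φ(3002) = (2 − 1) · (19 − 1) · (79 − 1) = 1 · 18 · 78 = 1404.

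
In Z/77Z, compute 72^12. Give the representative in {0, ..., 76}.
Use repeated squaring. Binary(12) = 1100. Walk through the bits of the exponent 12 left-to-right: at each bit after the leading one, square the running value, then multiply by 72 if the bit is 1 (always reducing mod 77):
  bit 1 = 1 (leading): start with 72.
  bit 2 = 1: square 72^2 = 5184 ≡ 25; bit is 1, so multiply 25·72 = 1800 ≡ 29 (mod 77).
  bit 3 = 0: square 29^2 = 841 ≡ 71 (mod 77).
  bit 4 = 0: square 71^2 = 5041 ≡ 36 (mod 77).
Final value: 72^12 ≡ 36 (mod 77).

Final answer: 36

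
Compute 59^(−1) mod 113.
59^(−1) ≡ 23 (mod 113)

Apply the extended Euclidean algorithm to (113, 59), tracking rows (r, s, t) with s·113 + t·59 = r. Each division r_prev = q·r_cur + r_new produces the new row as (previous row) − q·(current row):
  row A: (113, 1, 0)   [1·113 + 0·59 = 113]
  row B: (59, 0, 1)   [0·113 + 1·59 = 59]
  113 = 1·59 + 54   → row C = row A − 1·row B = (54, 1, −1)   [check: 1·113 − 1·59 = 54]
  59 = 1·54 + 5   → row D = row B − 1·row C = (5, −1, 2)   [check: −1·113 + 2·59 = 5]
  54 = 10·5 + 4   → row E = row C − 10·row D = (4, 11, −21)   [check: 11·113 − 21·59 = 4]
  5 = 1·4 + 1   → row F = row D − 1·row E = (1, −12, 23)   [check: −12·113 + 23·59 = 1]
  4 = 4·1 + 0   → remainder 0, stop. gcd = 1 (last nonzero row F).
The gcd is 1, so 59 is invertible mod 113. The last nonzero row gives −12·113 + 23·59 = 1, so t = 23. So 59^(−1) ≡ 23 (mod 113). Verify: 59 · 23 = 1357 ≡ 1 (mod 113). ✓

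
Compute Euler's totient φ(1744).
φ is multiplicative, with φ(p^e) = p^e − p^(e−1). Factorise 1744 = 2^4 · 109. Then
  φ(1744) = (2^4 − 2^3) · (109 − 1) = 8 · 108 = 864.

Final answer: φ(1744) = 864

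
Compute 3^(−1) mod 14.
Apply the extended Euclidean algorithm to (14, 3), tracking rows (r, s, t) with s·14 + t·3 = r. Each division r_prev = q·r_cur + r_new produces the new row as (previous row) − q·(current row):
  row A: (14, 1, 0)   [1·14 + 0·3 = 14]
  row B: (3, 0, 1)   [0·14 + 1·3 = 3]
  14 = 4·3 + 2   → row C = row A − 4·row B = (2, 1, −4)   [check: 1·14 − 4·3 = 2]
  3 = 1·2 + 1   → row D = row B − 1·row C = (1, −1, 5)   [check: −1·14 + 5·3 = 1]
  2 = 2·1 + 0   → remainder 0, stop. gcd = 1 (last nonzero row D).
The gcd is 1, so 3 is invertible mod 14. The last nonzero row gives −1·14 + 5·3 = 1, so t = 5. So 3^(−1) ≡ 5 (mod 14). Verify: 3 · 5 = 15 ≡ 1 (mod 14). ✓

Final answer: 3^(−1) ≡ 5 (mod 14)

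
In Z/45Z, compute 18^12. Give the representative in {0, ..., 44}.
Use repeated squaring. Binary(12) = 1100. Walk through the bits of the exponent 12 left-to-right: at each bit after the leading one, square the running value, then multiply by 18 if the bit is 1 (always reducing mod 45):
  bit 1 = 1 (leading): start with 18.
  bit 2 = 1: square 18^2 = 324 ≡ 9; bit is 1, so multiply 9·18 = 162 ≡ 27 (mod 45).
  bit 3 = 0: square 27^2 = 729 ≡ 9 (mod 45).
  bit 4 = 0: square 9^2 = 81 ≡ 36 (mod 45).
Final value: 18^12 ≡ 36 (mod 45).

Final answer: 36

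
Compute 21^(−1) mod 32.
21^(−1) ≡ 29 (mod 32)

Apply the extended Euclidean algorithm to (32, 21), tracking rows (r, s, t) with s·32 + t·21 = r. Each division r_prev = q·r_cur + r_new produces the new row as (previous row) − q·(current row):
  row A: (32, 1, 0)   [1·32 + 0·21 = 32]
  row B: (21, 0, 1)   [0·32 + 1·21 = 21]
  32 = 1·21 + 11   → row C = row A − 1·row B = (11, 1, −1)   [check: 1·32 − 1·21 = 11]
  21 = 1·11 + 10   → row D = row B − 1·row C = (10, −1, 2)   [check: −1·32 + 2·21 = 10]
  11 = 1·10 + 1   → row E = row C − 1·row D = (1, 2, −3)   [check: 2·32 − 3·21 = 1]
  10 = 10·1 + 0   → remainder 0, stop. gcd = 1 (last nonzero row E).
The gcd is 1, so 21 is invertible mod 32. The last nonzero row gives 2·32 − 3·21 = 1, so t = −3. So 21^(−1) ≡ −3 ≡ 29 (mod 32). Verify: 21 · 29 = 609 ≡ 1 (mod 32). ✓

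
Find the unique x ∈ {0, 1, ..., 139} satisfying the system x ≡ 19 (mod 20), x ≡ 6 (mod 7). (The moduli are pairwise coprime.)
The moduli 20, 7 are pairwise coprime, so by the CRT there is a unique solution mod 20·7 = 140.
Solve by successive substitution. Start with x ≡ 19 (mod 20).
  Combine with x ≡ 6 (mod 7): write x = 19 + 20·t and require 19 + 20·t ≡ 6 (mod 7), i.e. 20·t ≡ 6 − 19 ≡ 1 (mod 7). Since 20^(−1) ≡ 6 (mod 7) (20 ≡ 6 (mod 7)), t ≡ 6·1 ≡ 6 (mod 7). So x ≡ 19 + 20·6 = 139 (mod 140).
Unique solution in [0, 140): x = 139.

Final answer: x ≡ 139 (mod 140); the representative in [0, 140) is 139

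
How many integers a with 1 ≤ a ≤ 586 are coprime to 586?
292

The number of a ∈ {1, ..., 586} with gcd(a, 586) = 1 is by definition Euler's totient φ(586). φ is multiplicative, with φ(p^e) = p^e − p^(e−1). Factorise 586 = 2 · 293. Then
  φ(586) = (2 − 1) · (293 − 1) = 1 · 292 = 292.
So there are 292 such integers.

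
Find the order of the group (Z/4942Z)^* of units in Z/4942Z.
|(Z/4942Z)^*| = 2112

(Z/4942Z)^* consists of the classes a with gcd(a, 4942) = 1, so its order is φ(4942). φ is multiplicative, with φ(p^e) = p^e − p^(e−1). Factorise 4942 = 2 · 7 · 353. Then
  φ(4942) = (2 − 1) · (7 − 1) · (353 − 1) = 1 · 6 · 352 = 2112.
Thus |(Z/4942Z)^*| = 2112.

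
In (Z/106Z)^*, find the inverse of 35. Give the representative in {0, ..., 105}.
Apply the extended Euclidean algorithm to (106, 35), tracking rows (r, s, t) with s·106 + t·35 = r. Each division r_prev = q·r_cur + r_new produces the new row as (previous row) − q·(current row):
  row A: (106, 1, 0)   [1·106 + 0·35 = 106]
  row B: (35, 0, 1)   [0·106 + 1·35 = 35]
  106 = 3·35 + 1   → row C = row A − 3·row B = (1, 1, −3)   [check: 1·106 − 3·35 = 1]
  35 = 35·1 + 0   → remainder 0, stop. gcd = 1 (last nonzero row C).
The gcd is 1, so 35 is invertible mod 106. The last nonzero row gives 1·106 − 3·35 = 1, so t = −3. So 35^(−1) ≡ −3 ≡ 103 (mod 106). Verify: 35 · 103 = 3605 ≡ 1 (mod 106). ✓

Final answer: 35^(−1) ≡ 103 (mod 106)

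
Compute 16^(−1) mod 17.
16^(−1) ≡ 16 (mod 17)

Apply the extended Euclidean algorithm to (17, 16), tracking rows (r, s, t) with s·17 + t·16 = r. Each division r_prev = q·r_cur + r_new produces the new row as (previous row) − q·(current row):
  row A: (17, 1, 0)   [1·17 + 0·16 = 17]
  row B: (16, 0, 1)   [0·17 + 1·16 = 16]
  17 = 1·16 + 1   → row C = row A − 1·row B = (1, 1, −1)   [check: 1·17 − 1·16 = 1]
  16 = 16·1 + 0   → remainder 0, stop. gcd = 1 (last nonzero row C).
The gcd is 1, so 16 is invertible mod 17. The last nonzero row gives 1·17 − 1·16 = 1, so t = −1. So 16^(−1) ≡ −1 ≡ 16 (mod 17). Verify: 16 · 16 = 256 ≡ 1 (mod 17). ✓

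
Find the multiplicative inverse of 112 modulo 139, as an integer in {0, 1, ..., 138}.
Apply the extended Euclidean algorithm to (139, 112), tracking rows (r, s, t) with s·139 + t·112 = r. Each division r_prev = q·r_cur + r_new produces the new row as (previous row) − q·(current row):
  row A: (139, 1, 0)   [1·139 + 0·112 = 139]
  row B: (112, 0, 1)   [0·139 + 1·112 = 112]
  139 = 1·112 + 27   → row C = row A − 1·row B = (27, 1, −1)   [check: 1·139 − 1·112 = 27]
  112 = 4·27 + 4   → row D = row B − 4·row C = (4, −4, 5)   [check: −4·139 + 5·112 = 4]
  27 = 6·4 + 3   → row E = row C − 6·row D = (3, 25, −31)   [check: 25·139 − 31·112 = 3]
  4 = 1·3 + 1   → row F = row D − 1·row E = (1, −29, 36)   [check: −29·139 + 36·112 = 1]
  3 = 3·1 + 0   → remainder 0, stop. gcd = 1 (last nonzero row F).
The gcd is 1, so 112 is invertible mod 139. The last nonzero row gives −29·139 + 36·112 = 1, so t = 36. So 112^(−1) ≡ 36 (mod 139). Verify: 112 · 36 = 4032 ≡ 1 (mod 139). ✓

Final answer: 112^(−1) ≡ 36 (mod 139)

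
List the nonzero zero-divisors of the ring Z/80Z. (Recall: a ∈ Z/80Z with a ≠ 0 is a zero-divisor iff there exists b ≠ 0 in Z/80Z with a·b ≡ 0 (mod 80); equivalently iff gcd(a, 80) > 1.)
An element a ∈ Z/80Z (with a ≠ 0) is a zero-divisor iff gcd(a, 80) > 1 (because a is a unit precisely when gcd(a, n) = 1, and in Z/nZ every nonzero, non-unit element is a zero-divisor). Scan a = 1, ..., 79 and keep those with gcd(a, 80) > 1:
  gcd(2, 80) = 2, gcd(4, 80) = 4, gcd(5, 80) = 5, gcd(6, 80) = 2, gcd(8, 80) = 8, gcd(10, 80) = 10, gcd(12, 80) = 4, gcd(14, 80) = 2, gcd(15, 80) = 5, gcd(16, 80) = 16, gcd(18, 80) = 2, gcd(20, 80) = 20, gcd(22, 80) = 2, gcd(24, 80) = 8, gcd(25, 80) = 5, gcd(26, 80) = 2, gcd(28, 80) = 4, gcd(30, 80) = 10, gcd(32, 80) = 16, gcd(34, 80) = 2, gcd(35, 80) = 5, gcd(36, 80) = 4, gcd(38, 80) = 2, gcd(40, 80) = 40, gcd(42, 80) = 2, gcd(44, 80) = 4, gcd(45, 80) = 5, gcd(46, 80) = 2, gcd(48, 80) = 16, gcd(50, 80) = 10, gcd(52, 80) = 4, gcd(54, 80) = 2, gcd(55, 80) = 5, gcd(56, 80) = 8, gcd(58, 80) = 2, gcd(60, 80) = 20, gcd(62, 80) = 2, gcd(64, 80) = 16, gcd(65, 80) = 5, gcd(66, 80) = 2, gcd(68, 80) = 4, gcd(70, 80) = 10, gcd(72, 80) = 8, gcd(74, 80) = 2, gcd(75, 80) = 5, gcd(76, 80) = 4, gcd(78, 80) = 2.
All other a ∈ {1, ..., 79} have gcd(a, 80) = 1 and are units. So the nonzero zero-divisors are exactly the 47 values of a appearing in this scan.

Final answer: nonzero zero-divisors of Z/80Z = {2, 4, 5, 6, 8, 10, 12, 14, 15, 16, 18, 20, 22, 24, 25, 26, 28, 30, 32, 34, 35, 36, 38, 40, 42, 44, 45, 46, 48, 50, 52, 54, 55, 56, 58, 60, 62, 64, 65, 66, 68, 70, 72, 74, 75, 76, 78}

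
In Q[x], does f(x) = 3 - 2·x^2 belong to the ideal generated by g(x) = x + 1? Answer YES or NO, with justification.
In Q[x] the ideal (g) consists of all multiples of g, so f ∈ (g) iff g | f, i.e. iff the remainder of f on division by g is 0. Divide f by g (g is monic, so eliminate the leading term of the running remainder at each step):
  leading term -2·x^2: subtract (-2·x)·g(x) = -2·x^2 - 2·x, leaving 2·x + 3
  leading term 2·x: subtract (2)·g(x) = 2·x + 2, leaving 1
The remainder r(x) = 1 ≠ 0 (and deg r < deg g), so g ∤ f, i.e. f ∉ (g).

Final answer: NO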